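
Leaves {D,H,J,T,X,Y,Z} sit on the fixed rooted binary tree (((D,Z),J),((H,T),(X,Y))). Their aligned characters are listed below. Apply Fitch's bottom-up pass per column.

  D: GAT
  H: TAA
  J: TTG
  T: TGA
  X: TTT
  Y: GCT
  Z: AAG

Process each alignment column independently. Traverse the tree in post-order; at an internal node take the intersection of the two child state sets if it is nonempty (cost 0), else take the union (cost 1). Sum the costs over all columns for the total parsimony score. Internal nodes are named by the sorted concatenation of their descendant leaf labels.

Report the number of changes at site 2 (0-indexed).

[col 0] DZ: children D:{G}, Z:{A} ∪→ {A,G}; cost 1
[col 0] DJZ: children DZ:{A,G}, J:{T} ∪→ {A,G,T}; cost 1
[col 0] HT: children H:{T}, T:{T} ∩→ {T}; cost 0
[col 0] XY: children X:{T}, Y:{G} ∪→ {G,T}; cost 1
[col 0] HTXY: children HT:{T}, XY:{G,T} ∩→ {T}; cost 0
[col 0] DHJTXYZ: children DJZ:{A,G,T}, HTXY:{T} ∩→ {T}; cost 0
[col 1] DZ: children D:{A}, Z:{A} ∩→ {A}; cost 0
[col 1] DJZ: children DZ:{A}, J:{T} ∪→ {A,T}; cost 1
[col 1] HT: children H:{A}, T:{G} ∪→ {A,G}; cost 1
[col 1] XY: children X:{T}, Y:{C} ∪→ {C,T}; cost 1
[col 1] HTXY: children HT:{A,G}, XY:{C,T} ∪→ {A,C,G,T}; cost 1
[col 1] DHJTXYZ: children DJZ:{A,T}, HTXY:{A,C,G,T} ∩→ {A,T}; cost 0
[col 2] DZ: children D:{T}, Z:{G} ∪→ {G,T}; cost 1
[col 2] DJZ: children DZ:{G,T}, J:{G} ∩→ {G}; cost 0
[col 2] HT: children H:{A}, T:{A} ∩→ {A}; cost 0
[col 2] XY: children X:{T}, Y:{T} ∩→ {T}; cost 0
[col 2] HTXY: children HT:{A}, XY:{T} ∪→ {A,T}; cost 1
[col 2] DHJTXYZ: children DJZ:{G}, HTXY:{A,T} ∪→ {A,G,T}; cost 1
per-site changes: [3, 4, 3]; total = 10

3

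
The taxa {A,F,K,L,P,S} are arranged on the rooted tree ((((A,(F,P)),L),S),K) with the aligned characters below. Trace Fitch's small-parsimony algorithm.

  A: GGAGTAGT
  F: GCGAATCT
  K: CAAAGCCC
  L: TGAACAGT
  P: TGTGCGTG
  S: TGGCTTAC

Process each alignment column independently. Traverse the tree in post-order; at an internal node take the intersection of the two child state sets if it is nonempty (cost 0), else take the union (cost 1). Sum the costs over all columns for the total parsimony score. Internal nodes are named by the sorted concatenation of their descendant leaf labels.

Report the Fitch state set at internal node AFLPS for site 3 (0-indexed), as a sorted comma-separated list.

A,C,G

[col 0] FP: children F:{G}, P:{T} ∪→ {G,T}; cost 1
[col 0] AFP: children A:{G}, FP:{G,T} ∩→ {G}; cost 0
[col 0] AFLP: children AFP:{G}, L:{T} ∪→ {G,T}; cost 1
[col 0] AFLPS: children AFLP:{G,T}, S:{T} ∩→ {T}; cost 0
[col 0] AFKLPS: children AFLPS:{T}, K:{C} ∪→ {C,T}; cost 1
[col 1] FP: children F:{C}, P:{G} ∪→ {C,G}; cost 1
[col 1] AFP: children A:{G}, FP:{C,G} ∩→ {G}; cost 0
[col 1] AFLP: children AFP:{G}, L:{G} ∩→ {G}; cost 0
[col 1] AFLPS: children AFLP:{G}, S:{G} ∩→ {G}; cost 0
[col 1] AFKLPS: children AFLPS:{G}, K:{A} ∪→ {A,G}; cost 1
[col 2] FP: children F:{G}, P:{T} ∪→ {G,T}; cost 1
[col 2] AFP: children A:{A}, FP:{G,T} ∪→ {A,G,T}; cost 1
[col 2] AFLP: children AFP:{A,G,T}, L:{A} ∩→ {A}; cost 0
[col 2] AFLPS: children AFLP:{A}, S:{G} ∪→ {A,G}; cost 1
[col 2] AFKLPS: children AFLPS:{A,G}, K:{A} ∩→ {A}; cost 0
[col 3] FP: children F:{A}, P:{G} ∪→ {A,G}; cost 1
[col 3] AFP: children A:{G}, FP:{A,G} ∩→ {G}; cost 0
[col 3] AFLP: children AFP:{G}, L:{A} ∪→ {A,G}; cost 1
[col 3] AFLPS: children AFLP:{A,G}, S:{C} ∪→ {A,C,G}; cost 1
[col 3] AFKLPS: children AFLPS:{A,C,G}, K:{A} ∩→ {A}; cost 0
[col 4] FP: children F:{A}, P:{C} ∪→ {A,C}; cost 1
[col 4] AFP: children A:{T}, FP:{A,C} ∪→ {A,C,T}; cost 1
[col 4] AFLP: children AFP:{A,C,T}, L:{C} ∩→ {C}; cost 0
[col 4] AFLPS: children AFLP:{C}, S:{T} ∪→ {C,T}; cost 1
[col 4] AFKLPS: children AFLPS:{C,T}, K:{G} ∪→ {C,G,T}; cost 1
[col 5] FP: children F:{T}, P:{G} ∪→ {G,T}; cost 1
[col 5] AFP: children A:{A}, FP:{G,T} ∪→ {A,G,T}; cost 1
[col 5] AFLP: children AFP:{A,G,T}, L:{A} ∩→ {A}; cost 0
[col 5] AFLPS: children AFLP:{A}, S:{T} ∪→ {A,T}; cost 1
[col 5] AFKLPS: children AFLPS:{A,T}, K:{C} ∪→ {A,C,T}; cost 1
[col 6] FP: children F:{C}, P:{T} ∪→ {C,T}; cost 1
[col 6] AFP: children A:{G}, FP:{C,T} ∪→ {C,G,T}; cost 1
[col 6] AFLP: children AFP:{C,G,T}, L:{G} ∩→ {G}; cost 0
[col 6] AFLPS: children AFLP:{G}, S:{A} ∪→ {A,G}; cost 1
[col 6] AFKLPS: children AFLPS:{A,G}, K:{C} ∪→ {A,C,G}; cost 1
[col 7] FP: children F:{T}, P:{G} ∪→ {G,T}; cost 1
[col 7] AFP: children A:{T}, FP:{G,T} ∩→ {T}; cost 0
[col 7] AFLP: children AFP:{T}, L:{T} ∩→ {T}; cost 0
[col 7] AFLPS: children AFLP:{T}, S:{C} ∪→ {C,T}; cost 1
[col 7] AFKLPS: children AFLPS:{C,T}, K:{C} ∩→ {C}; cost 0
per-site changes: [3, 2, 3, 3, 4, 4, 4, 2]; total = 25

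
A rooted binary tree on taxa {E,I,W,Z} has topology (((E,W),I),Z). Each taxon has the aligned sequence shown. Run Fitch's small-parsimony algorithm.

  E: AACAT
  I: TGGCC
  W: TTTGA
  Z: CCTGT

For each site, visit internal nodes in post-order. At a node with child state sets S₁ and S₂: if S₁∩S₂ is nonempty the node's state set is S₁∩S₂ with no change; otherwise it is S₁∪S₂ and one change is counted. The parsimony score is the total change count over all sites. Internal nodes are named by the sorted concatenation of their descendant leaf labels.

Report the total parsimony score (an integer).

[col 0] EW: children E:{A}, W:{T} ∪→ {A,T}; cost 1
[col 0] EIW: children EW:{A,T}, I:{T} ∩→ {T}; cost 0
[col 0] EIWZ: children EIW:{T}, Z:{C} ∪→ {C,T}; cost 1
[col 1] EW: children E:{A}, W:{T} ∪→ {A,T}; cost 1
[col 1] EIW: children EW:{A,T}, I:{G} ∪→ {A,G,T}; cost 1
[col 1] EIWZ: children EIW:{A,G,T}, Z:{C} ∪→ {A,C,G,T}; cost 1
[col 2] EW: children E:{C}, W:{T} ∪→ {C,T}; cost 1
[col 2] EIW: children EW:{C,T}, I:{G} ∪→ {C,G,T}; cost 1
[col 2] EIWZ: children EIW:{C,G,T}, Z:{T} ∩→ {T}; cost 0
[col 3] EW: children E:{A}, W:{G} ∪→ {A,G}; cost 1
[col 3] EIW: children EW:{A,G}, I:{C} ∪→ {A,C,G}; cost 1
[col 3] EIWZ: children EIW:{A,C,G}, Z:{G} ∩→ {G}; cost 0
[col 4] EW: children E:{T}, W:{A} ∪→ {A,T}; cost 1
[col 4] EIW: children EW:{A,T}, I:{C} ∪→ {A,C,T}; cost 1
[col 4] EIWZ: children EIW:{A,C,T}, Z:{T} ∩→ {T}; cost 0
per-site changes: [2, 3, 2, 2, 2]; total = 11

11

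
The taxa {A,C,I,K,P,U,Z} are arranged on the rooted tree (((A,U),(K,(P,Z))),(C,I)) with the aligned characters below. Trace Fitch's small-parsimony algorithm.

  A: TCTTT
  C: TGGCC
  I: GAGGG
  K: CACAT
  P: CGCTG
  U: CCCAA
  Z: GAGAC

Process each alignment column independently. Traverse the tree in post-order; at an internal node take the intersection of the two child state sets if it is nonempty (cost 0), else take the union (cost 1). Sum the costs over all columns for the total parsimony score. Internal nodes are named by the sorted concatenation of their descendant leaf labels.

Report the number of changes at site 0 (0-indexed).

AU@0: {T} ∪ {C} = {C,T} (union, +1)
PZ@0: {C} ∪ {G} = {C,G} (union, +1)
KPZ@0: {C} ∩ {C,G} = {C} (intersection, +0)
AKPUZ@0: {C,T} ∩ {C} = {C} (intersection, +0)
CI@0: {T} ∪ {G} = {G,T} (union, +1)
ACIKPUZ@0: {C} ∪ {G,T} = {C,G,T} (union, +1)
AU@1: {C} ∩ {C} = {C} (intersection, +0)
PZ@1: {G} ∪ {A} = {A,G} (union, +1)
KPZ@1: {A} ∩ {A,G} = {A} (intersection, +0)
AKPUZ@1: {C} ∪ {A} = {A,C} (union, +1)
CI@1: {G} ∪ {A} = {A,G} (union, +1)
ACIKPUZ@1: {A,C} ∩ {A,G} = {A} (intersection, +0)
AU@2: {T} ∪ {C} = {C,T} (union, +1)
PZ@2: {C} ∪ {G} = {C,G} (union, +1)
KPZ@2: {C} ∩ {C,G} = {C} (intersection, +0)
AKPUZ@2: {C,T} ∩ {C} = {C} (intersection, +0)
CI@2: {G} ∩ {G} = {G} (intersection, +0)
ACIKPUZ@2: {C} ∪ {G} = {C,G} (union, +1)
AU@3: {T} ∪ {A} = {A,T} (union, +1)
PZ@3: {T} ∪ {A} = {A,T} (union, +1)
KPZ@3: {A} ∩ {A,T} = {A} (intersection, +0)
AKPUZ@3: {A,T} ∩ {A} = {A} (intersection, +0)
CI@3: {C} ∪ {G} = {C,G} (union, +1)
ACIKPUZ@3: {A} ∪ {C,G} = {A,C,G} (union, +1)
AU@4: {T} ∪ {A} = {A,T} (union, +1)
PZ@4: {G} ∪ {C} = {C,G} (union, +1)
KPZ@4: {T} ∪ {C,G} = {C,G,T} (union, +1)
AKPUZ@4: {A,T} ∩ {C,G,T} = {T} (intersection, +0)
CI@4: {C} ∪ {G} = {C,G} (union, +1)
ACIKPUZ@4: {T} ∪ {C,G} = {C,G,T} (union, +1)
per-site changes: [4, 3, 3, 4, 5]; total = 19

4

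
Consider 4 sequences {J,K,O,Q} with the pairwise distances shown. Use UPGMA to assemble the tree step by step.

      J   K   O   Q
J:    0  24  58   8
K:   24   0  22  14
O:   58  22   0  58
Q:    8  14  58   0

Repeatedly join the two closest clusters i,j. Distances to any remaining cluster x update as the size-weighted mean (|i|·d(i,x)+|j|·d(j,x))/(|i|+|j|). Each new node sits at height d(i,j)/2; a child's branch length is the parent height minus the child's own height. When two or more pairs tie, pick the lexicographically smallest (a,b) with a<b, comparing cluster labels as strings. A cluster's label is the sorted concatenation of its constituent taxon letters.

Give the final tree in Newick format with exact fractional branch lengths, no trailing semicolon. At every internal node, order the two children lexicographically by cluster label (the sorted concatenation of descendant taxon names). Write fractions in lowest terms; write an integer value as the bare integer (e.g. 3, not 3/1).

step 1: merge (J,Q) at d=8; branch lengths J→4, Q→4; new cluster JQ
  updated: d(JQ,K)=19, d(JQ,O)=58
step 2: merge (JQ,K) at d=19; branch lengths JQ→11/2, K→19/2; new cluster JKQ
  updated: d(JKQ,O)=46
step 3: merge (JKQ,O) at d=46; branch lengths JKQ→27/2, O→23; new cluster JKOQ
final tree: (((J:4,Q:4):11/2,K:19/2):27/2,O:23)
total length: 119/2

(((J:4,Q:4):11/2,K:19/2):27/2,O:23)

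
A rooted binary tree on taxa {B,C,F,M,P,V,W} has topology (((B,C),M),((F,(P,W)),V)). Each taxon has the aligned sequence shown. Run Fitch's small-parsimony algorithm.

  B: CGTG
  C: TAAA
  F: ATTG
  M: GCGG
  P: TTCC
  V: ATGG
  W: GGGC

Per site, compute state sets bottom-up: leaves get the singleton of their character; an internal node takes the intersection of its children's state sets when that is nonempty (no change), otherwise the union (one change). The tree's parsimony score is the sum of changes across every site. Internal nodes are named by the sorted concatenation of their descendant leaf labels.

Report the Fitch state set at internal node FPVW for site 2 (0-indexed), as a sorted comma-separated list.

site 0, node BC: B={C} ∪ C={T} → {C,T} (+1)
site 0, node BCM: BC={C,T} ∪ M={G} → {C,G,T} (+1)
site 0, node PW: P={T} ∪ W={G} → {G,T} (+1)
site 0, node FPW: F={A} ∪ PW={G,T} → {A,G,T} (+1)
site 0, node FPVW: FPW={A,G,T} ∩ V={A} → {A} (+0)
site 0, node BCFMPVW: BCM={C,G,T} ∪ FPVW={A} → {A,C,G,T} (+1)
site 1, node BC: B={G} ∪ C={A} → {A,G} (+1)
site 1, node BCM: BC={A,G} ∪ M={C} → {A,C,G} (+1)
site 1, node PW: P={T} ∪ W={G} → {G,T} (+1)
site 1, node FPW: F={T} ∩ PW={G,T} → {T} (+0)
site 1, node FPVW: FPW={T} ∩ V={T} → {T} (+0)
site 1, node BCFMPVW: BCM={A,C,G} ∪ FPVW={T} → {A,C,G,T} (+1)
site 2, node BC: B={T} ∪ C={A} → {A,T} (+1)
site 2, node BCM: BC={A,T} ∪ M={G} → {A,G,T} (+1)
site 2, node PW: P={C} ∪ W={G} → {C,G} (+1)
site 2, node FPW: F={T} ∪ PW={C,G} → {C,G,T} (+1)
site 2, node FPVW: FPW={C,G,T} ∩ V={G} → {G} (+0)
site 2, node BCFMPVW: BCM={A,G,T} ∩ FPVW={G} → {G} (+0)
site 3, node BC: B={G} ∪ C={A} → {A,G} (+1)
site 3, node BCM: BC={A,G} ∩ M={G} → {G} (+0)
site 3, node PW: P={C} ∩ W={C} → {C} (+0)
site 3, node FPW: F={G} ∪ PW={C} → {C,G} (+1)
site 3, node FPVW: FPW={C,G} ∩ V={G} → {G} (+0)
site 3, node BCFMPVW: BCM={G} ∩ FPVW={G} → {G} (+0)
per-site changes: [5, 4, 4, 2]; total = 15

G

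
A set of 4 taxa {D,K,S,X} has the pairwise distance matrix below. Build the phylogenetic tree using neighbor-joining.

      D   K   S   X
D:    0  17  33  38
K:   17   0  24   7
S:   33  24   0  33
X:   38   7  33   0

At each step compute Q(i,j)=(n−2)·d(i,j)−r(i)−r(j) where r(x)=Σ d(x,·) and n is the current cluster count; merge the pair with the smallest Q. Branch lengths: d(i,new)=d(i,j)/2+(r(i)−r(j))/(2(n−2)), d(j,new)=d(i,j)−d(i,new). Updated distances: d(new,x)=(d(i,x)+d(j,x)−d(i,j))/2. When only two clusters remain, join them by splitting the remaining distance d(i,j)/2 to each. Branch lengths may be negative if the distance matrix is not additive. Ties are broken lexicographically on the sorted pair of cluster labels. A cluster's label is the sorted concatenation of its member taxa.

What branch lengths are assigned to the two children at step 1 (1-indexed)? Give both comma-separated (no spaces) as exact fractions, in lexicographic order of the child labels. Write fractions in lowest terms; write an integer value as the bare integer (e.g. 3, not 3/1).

step 1: merge (D,S) at d=33, Q=-112; branch lengths D→16, S→17; new cluster DS
  updated: d(DS,K)=4, d(DS,X)=19
step 2: merge (DS,K) at d=4, Q=-30; branch lengths DS→8, K→-4; new cluster DKS
  updated: d(DKS,X)=11
step 3: merge (DKS,X) at d=11; branch lengths DKS→11/2, X→11/2; new cluster DKSX
final tree: (((D:16,S:17):8,K:-4):11/2,X:11/2)
total length: 48

16,17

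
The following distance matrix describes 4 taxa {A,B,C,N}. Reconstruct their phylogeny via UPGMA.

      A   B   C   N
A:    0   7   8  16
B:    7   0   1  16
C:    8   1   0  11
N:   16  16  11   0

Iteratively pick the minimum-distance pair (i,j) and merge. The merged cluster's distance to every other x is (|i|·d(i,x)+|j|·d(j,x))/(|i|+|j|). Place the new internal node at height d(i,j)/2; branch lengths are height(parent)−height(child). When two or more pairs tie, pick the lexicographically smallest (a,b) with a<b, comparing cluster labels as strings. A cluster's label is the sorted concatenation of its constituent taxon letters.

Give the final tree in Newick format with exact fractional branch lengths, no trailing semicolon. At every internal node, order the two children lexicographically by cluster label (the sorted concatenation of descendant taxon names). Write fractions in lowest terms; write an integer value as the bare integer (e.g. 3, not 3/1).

((A:15/4,(B:1/2,C:1/2):13/4):41/12,N:43/6)

step 1: merge (B,C) at d=1; branch lengths B→1/2, C→1/2; new cluster BC
  updated: d(A,BC)=15/2, d(BC,N)=27/2
step 2: merge (A,BC) at d=15/2; branch lengths A→15/4, BC→13/4; new cluster ABC
  updated: d(ABC,N)=43/3
step 3: merge (ABC,N) at d=43/3; branch lengths ABC→41/12, N→43/6; new cluster ABCN
final tree: ((A:15/4,(B:1/2,C:1/2):13/4):41/12,N:43/6)
total length: 223/12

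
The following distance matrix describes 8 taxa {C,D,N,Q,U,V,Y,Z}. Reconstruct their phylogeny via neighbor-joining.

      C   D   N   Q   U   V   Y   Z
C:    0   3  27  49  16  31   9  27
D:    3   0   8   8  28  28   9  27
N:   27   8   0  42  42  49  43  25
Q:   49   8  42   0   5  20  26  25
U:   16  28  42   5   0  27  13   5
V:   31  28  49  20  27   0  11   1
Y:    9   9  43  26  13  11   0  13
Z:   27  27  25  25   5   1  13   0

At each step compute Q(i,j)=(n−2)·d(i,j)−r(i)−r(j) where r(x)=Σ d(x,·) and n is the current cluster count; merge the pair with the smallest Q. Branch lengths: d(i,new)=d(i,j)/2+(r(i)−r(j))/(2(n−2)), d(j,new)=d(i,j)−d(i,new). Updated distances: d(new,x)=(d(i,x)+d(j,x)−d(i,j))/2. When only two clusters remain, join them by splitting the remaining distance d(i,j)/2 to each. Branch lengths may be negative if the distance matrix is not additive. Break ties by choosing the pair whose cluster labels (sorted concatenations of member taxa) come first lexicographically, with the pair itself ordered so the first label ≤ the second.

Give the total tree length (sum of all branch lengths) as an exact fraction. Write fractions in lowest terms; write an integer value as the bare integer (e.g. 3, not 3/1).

1. join D+N (d=8, Q=-299) ⇒ DN; edges |D|=-77/12, |N|=173/12
  updated: d(C,DN)=11, d(DN,Q)=21, d(DN,U)=31, d(DN,V)=69/2, d(DN,Y)=22, d(DN,Z)=22
2. join C+DN (d=11, Q=-459/2) ⇒ CDN; edges |C|=113/20, |DN|=107/20
  updated: d(CDN,Q)=59/2, d(CDN,U)=18, d(CDN,V)=109/4, d(CDN,Y)=10, d(CDN,Z)=19
3. join Q+U (d=5, Q=-307/2) ⇒ QU; edges |Q|=115/16, |U|=-35/16
  updated: d(CDN,QU)=85/4, d(QU,V)=21, d(QU,Y)=17, d(QU,Z)=25/2
4. join V+Z (d=1, Q=-411/4) ⇒ VZ; edges |V|=71/24, |Z|=-47/24
  updated: d(CDN,VZ)=181/8, d(QU,VZ)=65/4, d(VZ,Y)=23/2
5. join CDN+Y (d=10, Q=-579/8) ⇒ CDNY; edges |CDN|=283/32, |Y|=37/32
  updated: d(CDNY,QU)=113/8, d(CDNY,VZ)=193/16
6. join CDNY+QU (d=113/8, Q=-679/16) ⇒ CDNQUY; edges |CDNY|=159/32, |QU|=293/32
  updated: d(CDNQUY,VZ)=227/32
7. join CDNQUY+VZ (d=227/32) ⇒ CDNQUVYZ; edges |CDNQUY|=227/64, |VZ|=227/64
final tree: ((((C:113/20,(D:-77/12,N:173/12):107/20):283/32,Y:37/32):159/32,(Q:115/16,U:-35/16):293/32):227/64,(V:71/24,Z:-47/24):227/64)
total length: 1799/32

1799/32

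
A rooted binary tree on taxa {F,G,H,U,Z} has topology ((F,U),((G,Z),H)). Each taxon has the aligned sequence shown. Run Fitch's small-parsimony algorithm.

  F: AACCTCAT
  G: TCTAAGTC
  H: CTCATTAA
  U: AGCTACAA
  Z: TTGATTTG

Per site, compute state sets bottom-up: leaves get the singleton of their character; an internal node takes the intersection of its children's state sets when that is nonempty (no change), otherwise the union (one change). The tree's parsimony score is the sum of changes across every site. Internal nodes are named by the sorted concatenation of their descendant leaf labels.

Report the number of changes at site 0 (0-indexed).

FU@0: {A} ∩ {A} = {A} (intersection, +0)
GZ@0: {T} ∩ {T} = {T} (intersection, +0)
GHZ@0: {T} ∪ {C} = {C,T} (union, +1)
FGHUZ@0: {A} ∪ {C,T} = {A,C,T} (union, +1)
FU@1: {A} ∪ {G} = {A,G} (union, +1)
GZ@1: {C} ∪ {T} = {C,T} (union, +1)
GHZ@1: {C,T} ∩ {T} = {T} (intersection, +0)
FGHUZ@1: {A,G} ∪ {T} = {A,G,T} (union, +1)
FU@2: {C} ∩ {C} = {C} (intersection, +0)
GZ@2: {T} ∪ {G} = {G,T} (union, +1)
GHZ@2: {G,T} ∪ {C} = {C,G,T} (union, +1)
FGHUZ@2: {C} ∩ {C,G,T} = {C} (intersection, +0)
FU@3: {C} ∪ {T} = {C,T} (union, +1)
GZ@3: {A} ∩ {A} = {A} (intersection, +0)
GHZ@3: {A} ∩ {A} = {A} (intersection, +0)
FGHUZ@3: {C,T} ∪ {A} = {A,C,T} (union, +1)
FU@4: {T} ∪ {A} = {A,T} (union, +1)
GZ@4: {A} ∪ {T} = {A,T} (union, +1)
GHZ@4: {A,T} ∩ {T} = {T} (intersection, +0)
FGHUZ@4: {A,T} ∩ {T} = {T} (intersection, +0)
FU@5: {C} ∩ {C} = {C} (intersection, +0)
GZ@5: {G} ∪ {T} = {G,T} (union, +1)
GHZ@5: {G,T} ∩ {T} = {T} (intersection, +0)
FGHUZ@5: {C} ∪ {T} = {C,T} (union, +1)
FU@6: {A} ∩ {A} = {A} (intersection, +0)
GZ@6: {T} ∩ {T} = {T} (intersection, +0)
GHZ@6: {T} ∪ {A} = {A,T} (union, +1)
FGHUZ@6: {A} ∩ {A,T} = {A} (intersection, +0)
FU@7: {T} ∪ {A} = {A,T} (union, +1)
GZ@7: {C} ∪ {G} = {C,G} (union, +1)
GHZ@7: {C,G} ∪ {A} = {A,C,G} (union, +1)
FGHUZ@7: {A,T} ∩ {A,C,G} = {A} (intersection, +0)
per-site changes: [2, 3, 2, 2, 2, 2, 1, 3]; total = 17

2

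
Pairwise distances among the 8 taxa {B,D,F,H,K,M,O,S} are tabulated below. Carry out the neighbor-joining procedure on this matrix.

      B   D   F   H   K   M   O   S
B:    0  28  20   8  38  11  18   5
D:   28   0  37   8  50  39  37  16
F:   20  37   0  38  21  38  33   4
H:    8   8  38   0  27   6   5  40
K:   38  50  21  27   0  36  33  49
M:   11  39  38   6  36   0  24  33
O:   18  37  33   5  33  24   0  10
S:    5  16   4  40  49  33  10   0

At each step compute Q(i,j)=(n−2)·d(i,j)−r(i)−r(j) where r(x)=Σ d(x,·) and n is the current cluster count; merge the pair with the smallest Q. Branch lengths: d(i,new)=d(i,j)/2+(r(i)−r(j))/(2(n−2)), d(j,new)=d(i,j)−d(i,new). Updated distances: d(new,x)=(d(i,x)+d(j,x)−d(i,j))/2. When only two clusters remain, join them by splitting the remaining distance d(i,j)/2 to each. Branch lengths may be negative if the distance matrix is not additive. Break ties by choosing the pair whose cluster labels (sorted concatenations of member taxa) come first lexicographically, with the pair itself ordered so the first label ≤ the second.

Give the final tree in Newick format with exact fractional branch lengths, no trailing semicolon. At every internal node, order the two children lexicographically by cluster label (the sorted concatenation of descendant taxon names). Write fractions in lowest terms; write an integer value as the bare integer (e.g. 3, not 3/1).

((((B:41/32,(F:29/6,S:-5/6):295/32):317/64,O:547/64):37/64,((D:271/20,H:-111/20):361/48,M:527/48):109/64):1555/128,K:1555/128)

step 1: merge (F,S) at d=4, Q=-324; branch lengths F→29/6, S→-5/6; new cluster FS
  updated: d(B,FS)=21/2, d(D,FS)=49/2, d(FS,H)=37, d(FS,K)=33, d(FS,M)=67/2, d(FS,O)=39/2
step 2: merge (D,H) at d=8, Q=-475/2; branch lengths D→271/20, H→-111/20; new cluster DH
  updated: d(B,DH)=14, d(DH,FS)=107/4, d(DH,K)=69/2, d(DH,M)=37/2, d(DH,O)=17
step 3: merge (B,FS) at d=21/2, Q=-691/4; branch lengths B→41/32, FS→295/32; new cluster BFS
  updated: d(BFS,DH)=121/8, d(BFS,K)=121/4, d(BFS,M)=17, d(BFS,O)=27/2
step 4: merge (DH,M) at d=37/2, Q=-1001/8; branch lengths DH→361/48, M→527/48; new cluster DHM
  updated: d(BFS,DHM)=109/16, d(DHM,K)=26, d(DHM,O)=45/4
step 5: merge (BFS,O) at d=27/2, Q=-1301/16; branch lengths BFS→317/64, O→547/64; new cluster BFOS
  updated: d(BFOS,DHM)=73/32, d(BFOS,K)=199/8
step 6: merge (BFOS,DHM) at d=73/32, Q=-1701/32; branch lengths BFOS→37/64, DHM→109/64; new cluster BDFHMOS
  updated: d(BDFHMOS,K)=1555/64
step 7: merge (BDFHMOS,K) at d=1555/64; branch lengths BDFHMOS→1555/128, K→1555/128; new cluster BDFHKMOS
final tree: ((((B:41/32,(F:29/6,S:-5/6):295/32):317/64,O:547/64):37/64,((D:271/20,H:-111/20):361/48,M:527/48):109/64):1555/128,K:1555/128)
total length: 5189/64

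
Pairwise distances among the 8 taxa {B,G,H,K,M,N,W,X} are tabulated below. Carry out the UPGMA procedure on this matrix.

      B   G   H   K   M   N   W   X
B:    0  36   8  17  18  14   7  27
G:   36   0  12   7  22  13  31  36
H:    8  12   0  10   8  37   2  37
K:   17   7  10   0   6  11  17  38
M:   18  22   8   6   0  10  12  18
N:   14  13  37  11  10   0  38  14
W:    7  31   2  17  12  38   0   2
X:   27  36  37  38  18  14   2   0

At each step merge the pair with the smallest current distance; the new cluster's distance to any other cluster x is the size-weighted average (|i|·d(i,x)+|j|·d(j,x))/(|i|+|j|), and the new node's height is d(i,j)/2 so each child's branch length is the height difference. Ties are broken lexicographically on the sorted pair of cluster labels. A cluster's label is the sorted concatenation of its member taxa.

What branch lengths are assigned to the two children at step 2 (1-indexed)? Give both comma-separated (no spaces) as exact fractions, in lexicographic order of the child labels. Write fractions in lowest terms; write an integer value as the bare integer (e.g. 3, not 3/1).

3,3

1. join H+W (d=2) ⇒ HW; edges |H|=1, |W|=1
  updated: d(B,HW)=15/2, d(G,HW)=43/2, d(HW,K)=27/2, d(HW,M)=10, d(HW,N)=75/2, d(HW,X)=39/2
2. join K+M (d=6) ⇒ KM; edges |K|=3, |M|=3
  updated: d(B,KM)=35/2, d(G,KM)=29/2, d(HW,KM)=47/4, d(KM,N)=21/2, d(KM,X)=28
3. join B+HW (d=15/2) ⇒ BHW; edges |B|=15/4, |HW|=11/4
  updated: d(BHW,G)=79/3, d(BHW,KM)=41/3, d(BHW,N)=89/3, d(BHW,X)=22
4. join KM+N (d=21/2) ⇒ KMN; edges |KM|=9/4, |N|=21/4
  updated: d(BHW,KMN)=19, d(G,KMN)=14, d(KMN,X)=70/3
5. join G+KMN (d=14) ⇒ GKMN; edges |G|=7, |KMN|=7/4
  updated: d(BHW,GKMN)=125/6, d(GKMN,X)=53/2
6. join BHW+GKMN (d=125/6) ⇒ BGHKMNW; edges |BHW|=20/3, |GKMN|=41/12
  updated: d(BGHKMNW,X)=172/7
7. join BGHKMNW+X (d=172/7) ⇒ BGHKMNWX; edges |BGHKMNW|=157/84, |X|=86/7
final tree: (((B:15/4,(H:1,W:1):11/4):20/3,(G:7,((K:3,M:3):9/4,N:21/4):7/4):41/12):157/84,X:86/7)
total length: 4619/84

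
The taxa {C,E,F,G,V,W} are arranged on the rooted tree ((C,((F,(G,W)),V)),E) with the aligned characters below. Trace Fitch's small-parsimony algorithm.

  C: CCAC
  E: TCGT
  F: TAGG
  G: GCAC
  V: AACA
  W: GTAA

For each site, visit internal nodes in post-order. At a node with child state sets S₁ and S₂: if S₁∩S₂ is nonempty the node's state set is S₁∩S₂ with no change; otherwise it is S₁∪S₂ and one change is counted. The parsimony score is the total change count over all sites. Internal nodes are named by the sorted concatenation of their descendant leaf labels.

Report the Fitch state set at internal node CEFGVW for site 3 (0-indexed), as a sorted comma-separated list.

A,C,T

site 0, node GW: G={G} ∩ W={G} → {G} (+0)
site 0, node FGW: F={T} ∪ GW={G} → {G,T} (+1)
site 0, node FGVW: FGW={G,T} ∪ V={A} → {A,G,T} (+1)
site 0, node CFGVW: C={C} ∪ FGVW={A,G,T} → {A,C,G,T} (+1)
site 0, node CEFGVW: CFGVW={A,C,G,T} ∩ E={T} → {T} (+0)
site 1, node GW: G={C} ∪ W={T} → {C,T} (+1)
site 1, node FGW: F={A} ∪ GW={C,T} → {A,C,T} (+1)
site 1, node FGVW: FGW={A,C,T} ∩ V={A} → {A} (+0)
site 1, node CFGVW: C={C} ∪ FGVW={A} → {A,C} (+1)
site 1, node CEFGVW: CFGVW={A,C} ∩ E={C} → {C} (+0)
site 2, node GW: G={A} ∩ W={A} → {A} (+0)
site 2, node FGW: F={G} ∪ GW={A} → {A,G} (+1)
site 2, node FGVW: FGW={A,G} ∪ V={C} → {A,C,G} (+1)
site 2, node CFGVW: C={A} ∩ FGVW={A,C,G} → {A} (+0)
site 2, node CEFGVW: CFGVW={A} ∪ E={G} → {A,G} (+1)
site 3, node GW: G={C} ∪ W={A} → {A,C} (+1)
site 3, node FGW: F={G} ∪ GW={A,C} → {A,C,G} (+1)
site 3, node FGVW: FGW={A,C,G} ∩ V={A} → {A} (+0)
site 3, node CFGVW: C={C} ∪ FGVW={A} → {A,C} (+1)
site 3, node CEFGVW: CFGVW={A,C} ∪ E={T} → {A,C,T} (+1)
per-site changes: [3, 3, 3, 4]; total = 13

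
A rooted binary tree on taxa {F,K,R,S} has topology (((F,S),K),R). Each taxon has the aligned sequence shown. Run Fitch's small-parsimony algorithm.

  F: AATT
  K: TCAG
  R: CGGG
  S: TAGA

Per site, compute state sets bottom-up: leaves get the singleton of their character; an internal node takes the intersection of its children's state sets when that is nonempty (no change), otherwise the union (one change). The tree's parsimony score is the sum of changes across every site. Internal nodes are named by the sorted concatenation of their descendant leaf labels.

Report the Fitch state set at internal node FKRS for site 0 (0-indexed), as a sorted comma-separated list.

[col 0] FS: children F:{A}, S:{T} ∪→ {A,T}; cost 1
[col 0] FKS: children FS:{A,T}, K:{T} ∩→ {T}; cost 0
[col 0] FKRS: children FKS:{T}, R:{C} ∪→ {C,T}; cost 1
[col 1] FS: children F:{A}, S:{A} ∩→ {A}; cost 0
[col 1] FKS: children FS:{A}, K:{C} ∪→ {A,C}; cost 1
[col 1] FKRS: children FKS:{A,C}, R:{G} ∪→ {A,C,G}; cost 1
[col 2] FS: children F:{T}, S:{G} ∪→ {G,T}; cost 1
[col 2] FKS: children FS:{G,T}, K:{A} ∪→ {A,G,T}; cost 1
[col 2] FKRS: children FKS:{A,G,T}, R:{G} ∩→ {G}; cost 0
[col 3] FS: children F:{T}, S:{A} ∪→ {A,T}; cost 1
[col 3] FKS: children FS:{A,T}, K:{G} ∪→ {A,G,T}; cost 1
[col 3] FKRS: children FKS:{A,G,T}, R:{G} ∩→ {G}; cost 0
per-site changes: [2, 2, 2, 2]; total = 8

C,T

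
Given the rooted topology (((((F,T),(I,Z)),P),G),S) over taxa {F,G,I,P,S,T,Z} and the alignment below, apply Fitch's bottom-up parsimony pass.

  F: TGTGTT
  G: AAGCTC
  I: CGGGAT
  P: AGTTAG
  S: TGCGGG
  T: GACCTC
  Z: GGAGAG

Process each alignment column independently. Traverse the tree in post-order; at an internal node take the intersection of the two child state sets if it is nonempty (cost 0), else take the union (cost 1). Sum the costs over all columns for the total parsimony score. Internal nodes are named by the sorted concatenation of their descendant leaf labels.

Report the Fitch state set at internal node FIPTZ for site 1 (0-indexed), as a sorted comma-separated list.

G

FT@0: {T} ∪ {G} = {G,T} (union, +1)
IZ@0: {C} ∪ {G} = {C,G} (union, +1)
FITZ@0: {G,T} ∩ {C,G} = {G} (intersection, +0)
FIPTZ@0: {G} ∪ {A} = {A,G} (union, +1)
FGIPTZ@0: {A,G} ∩ {A} = {A} (intersection, +0)
FGIPSTZ@0: {A} ∪ {T} = {A,T} (union, +1)
FT@1: {G} ∪ {A} = {A,G} (union, +1)
IZ@1: {G} ∩ {G} = {G} (intersection, +0)
FITZ@1: {A,G} ∩ {G} = {G} (intersection, +0)
FIPTZ@1: {G} ∩ {G} = {G} (intersection, +0)
FGIPTZ@1: {G} ∪ {A} = {A,G} (union, +1)
FGIPSTZ@1: {A,G} ∩ {G} = {G} (intersection, +0)
FT@2: {T} ∪ {C} = {C,T} (union, +1)
IZ@2: {G} ∪ {A} = {A,G} (union, +1)
FITZ@2: {C,T} ∪ {A,G} = {A,C,G,T} (union, +1)
FIPTZ@2: {A,C,G,T} ∩ {T} = {T} (intersection, +0)
FGIPTZ@2: {T} ∪ {G} = {G,T} (union, +1)
FGIPSTZ@2: {G,T} ∪ {C} = {C,G,T} (union, +1)
FT@3: {G} ∪ {C} = {C,G} (union, +1)
IZ@3: {G} ∩ {G} = {G} (intersection, +0)
FITZ@3: {C,G} ∩ {G} = {G} (intersection, +0)
FIPTZ@3: {G} ∪ {T} = {G,T} (union, +1)
FGIPTZ@3: {G,T} ∪ {C} = {C,G,T} (union, +1)
FGIPSTZ@3: {C,G,T} ∩ {G} = {G} (intersection, +0)
FT@4: {T} ∩ {T} = {T} (intersection, +0)
IZ@4: {A} ∩ {A} = {A} (intersection, +0)
FITZ@4: {T} ∪ {A} = {A,T} (union, +1)
FIPTZ@4: {A,T} ∩ {A} = {A} (intersection, +0)
FGIPTZ@4: {A} ∪ {T} = {A,T} (union, +1)
FGIPSTZ@4: {A,T} ∪ {G} = {A,G,T} (union, +1)
FT@5: {T} ∪ {C} = {C,T} (union, +1)
IZ@5: {T} ∪ {G} = {G,T} (union, +1)
FITZ@5: {C,T} ∩ {G,T} = {T} (intersection, +0)
FIPTZ@5: {T} ∪ {G} = {G,T} (union, +1)
FGIPTZ@5: {G,T} ∪ {C} = {C,G,T} (union, +1)
FGIPSTZ@5: {C,G,T} ∩ {G} = {G} (intersection, +0)
per-site changes: [4, 2, 5, 3, 3, 4]; total = 21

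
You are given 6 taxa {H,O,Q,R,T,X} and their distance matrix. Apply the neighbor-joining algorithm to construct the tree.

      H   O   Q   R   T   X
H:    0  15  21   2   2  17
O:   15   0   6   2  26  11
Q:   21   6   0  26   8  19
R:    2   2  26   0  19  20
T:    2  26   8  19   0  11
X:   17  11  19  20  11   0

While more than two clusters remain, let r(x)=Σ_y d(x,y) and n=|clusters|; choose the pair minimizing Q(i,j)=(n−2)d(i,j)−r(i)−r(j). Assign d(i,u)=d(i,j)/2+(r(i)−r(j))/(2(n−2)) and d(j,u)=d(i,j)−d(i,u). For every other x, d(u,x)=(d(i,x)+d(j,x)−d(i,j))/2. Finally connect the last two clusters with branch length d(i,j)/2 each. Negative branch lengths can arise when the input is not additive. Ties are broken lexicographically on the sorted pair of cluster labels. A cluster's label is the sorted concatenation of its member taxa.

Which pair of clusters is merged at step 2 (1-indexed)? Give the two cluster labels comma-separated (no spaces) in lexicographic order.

H,T

iteration 1: select O,R (d=2, Q=-121); attach at lengths (-1/8, 17/8); label the merged cluster OR
  updated: d(H,OR)=15/2, d(OR,Q)=15, d(OR,T)=43/2, d(OR,X)=29/2
iteration 2: select H,T (d=2, Q=-84); attach at lengths (11/6, 1/6); label the merged cluster HT
  updated: d(HT,OR)=27/2, d(HT,Q)=27/2, d(HT,X)=13
iteration 3: select HT,Q (d=27/2, Q=-121/2); attach at lengths (39/8, 69/8); label the merged cluster HQT
  updated: d(HQT,OR)=15/2, d(HQT,X)=37/4
iteration 4: select HQT,OR (d=15/2, Q=-125/4); attach at lengths (9/8, 51/8); label the merged cluster HOQRT
  updated: d(HOQRT,X)=65/8
iteration 5: select HOQRT,X (d=65/8); attach at lengths (65/16, 65/16); label the merged cluster HOQRTX
final tree: ((((H:11/6,T:1/6):39/8,Q:69/8):9/8,(O:-1/8,R:17/8):51/8):65/16,X:65/16)
total length: 265/8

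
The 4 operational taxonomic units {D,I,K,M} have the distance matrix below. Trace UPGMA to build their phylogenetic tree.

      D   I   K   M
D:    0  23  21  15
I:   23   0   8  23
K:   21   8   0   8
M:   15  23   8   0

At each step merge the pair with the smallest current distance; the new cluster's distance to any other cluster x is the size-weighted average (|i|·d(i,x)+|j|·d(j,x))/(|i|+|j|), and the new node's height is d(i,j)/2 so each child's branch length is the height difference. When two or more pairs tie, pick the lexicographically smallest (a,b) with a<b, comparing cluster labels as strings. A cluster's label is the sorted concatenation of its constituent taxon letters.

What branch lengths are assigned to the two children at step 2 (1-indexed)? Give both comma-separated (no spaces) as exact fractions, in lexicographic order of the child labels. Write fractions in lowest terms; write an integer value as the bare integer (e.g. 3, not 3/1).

15/2,15/2

1. join I+K (d=8) ⇒ IK; edges |I|=4, |K|=4
  updated: d(D,IK)=22, d(IK,M)=31/2
2. join D+M (d=15) ⇒ DM; edges |D|=15/2, |M|=15/2
  updated: d(DM,IK)=75/4
3. join DM+IK (d=75/4) ⇒ DIKM; edges |DM|=15/8, |IK|=43/8
final tree: ((D:15/2,M:15/2):15/8,(I:4,K:4):43/8)
total length: 121/4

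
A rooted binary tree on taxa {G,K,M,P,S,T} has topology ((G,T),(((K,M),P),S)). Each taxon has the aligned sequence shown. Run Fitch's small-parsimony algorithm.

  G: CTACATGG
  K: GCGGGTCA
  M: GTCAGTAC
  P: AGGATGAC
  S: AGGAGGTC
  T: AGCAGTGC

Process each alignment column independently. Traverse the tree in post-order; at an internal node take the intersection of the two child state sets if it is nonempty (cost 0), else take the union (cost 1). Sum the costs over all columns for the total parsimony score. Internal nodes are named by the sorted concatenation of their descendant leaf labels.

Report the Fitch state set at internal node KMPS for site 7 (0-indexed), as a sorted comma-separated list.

[col 0] GT: children G:{C}, T:{A} ∪→ {A,C}; cost 1
[col 0] KM: children K:{G}, M:{G} ∩→ {G}; cost 0
[col 0] KMP: children KM:{G}, P:{A} ∪→ {A,G}; cost 1
[col 0] KMPS: children KMP:{A,G}, S:{A} ∩→ {A}; cost 0
[col 0] GKMPST: children GT:{A,C}, KMPS:{A} ∩→ {A}; cost 0
[col 1] GT: children G:{T}, T:{G} ∪→ {G,T}; cost 1
[col 1] KM: children K:{C}, M:{T} ∪→ {C,T}; cost 1
[col 1] KMP: children KM:{C,T}, P:{G} ∪→ {C,G,T}; cost 1
[col 1] KMPS: children KMP:{C,G,T}, S:{G} ∩→ {G}; cost 0
[col 1] GKMPST: children GT:{G,T}, KMPS:{G} ∩→ {G}; cost 0
[col 2] GT: children G:{A}, T:{C} ∪→ {A,C}; cost 1
[col 2] KM: children K:{G}, M:{C} ∪→ {C,G}; cost 1
[col 2] KMP: children KM:{C,G}, P:{G} ∩→ {G}; cost 0
[col 2] KMPS: children KMP:{G}, S:{G} ∩→ {G}; cost 0
[col 2] GKMPST: children GT:{A,C}, KMPS:{G} ∪→ {A,C,G}; cost 1
[col 3] GT: children G:{C}, T:{A} ∪→ {A,C}; cost 1
[col 3] KM: children K:{G}, M:{A} ∪→ {A,G}; cost 1
[col 3] KMP: children KM:{A,G}, P:{A} ∩→ {A}; cost 0
[col 3] KMPS: children KMP:{A}, S:{A} ∩→ {A}; cost 0
[col 3] GKMPST: children GT:{A,C}, KMPS:{A} ∩→ {A}; cost 0
[col 4] GT: children G:{A}, T:{G} ∪→ {A,G}; cost 1
[col 4] KM: children K:{G}, M:{G} ∩→ {G}; cost 0
[col 4] KMP: children KM:{G}, P:{T} ∪→ {G,T}; cost 1
[col 4] KMPS: children KMP:{G,T}, S:{G} ∩→ {G}; cost 0
[col 4] GKMPST: children GT:{A,G}, KMPS:{G} ∩→ {G}; cost 0
[col 5] GT: children G:{T}, T:{T} ∩→ {T}; cost 0
[col 5] KM: children K:{T}, M:{T} ∩→ {T}; cost 0
[col 5] KMP: children KM:{T}, P:{G} ∪→ {G,T}; cost 1
[col 5] KMPS: children KMP:{G,T}, S:{G} ∩→ {G}; cost 0
[col 5] GKMPST: children GT:{T}, KMPS:{G} ∪→ {G,T}; cost 1
[col 6] GT: children G:{G}, T:{G} ∩→ {G}; cost 0
[col 6] KM: children K:{C}, M:{A} ∪→ {A,C}; cost 1
[col 6] KMP: children KM:{A,C}, P:{A} ∩→ {A}; cost 0
[col 6] KMPS: children KMP:{A}, S:{T} ∪→ {A,T}; cost 1
[col 6] GKMPST: children GT:{G}, KMPS:{A,T} ∪→ {A,G,T}; cost 1
[col 7] GT: children G:{G}, T:{C} ∪→ {C,G}; cost 1
[col 7] KM: children K:{A}, M:{C} ∪→ {A,C}; cost 1
[col 7] KMP: children KM:{A,C}, P:{C} ∩→ {C}; cost 0
[col 7] KMPS: children KMP:{C}, S:{C} ∩→ {C}; cost 0
[col 7] GKMPST: children GT:{C,G}, KMPS:{C} ∩→ {C}; cost 0
per-site changes: [2, 3, 3, 2, 2, 2, 3, 2]; total = 19

C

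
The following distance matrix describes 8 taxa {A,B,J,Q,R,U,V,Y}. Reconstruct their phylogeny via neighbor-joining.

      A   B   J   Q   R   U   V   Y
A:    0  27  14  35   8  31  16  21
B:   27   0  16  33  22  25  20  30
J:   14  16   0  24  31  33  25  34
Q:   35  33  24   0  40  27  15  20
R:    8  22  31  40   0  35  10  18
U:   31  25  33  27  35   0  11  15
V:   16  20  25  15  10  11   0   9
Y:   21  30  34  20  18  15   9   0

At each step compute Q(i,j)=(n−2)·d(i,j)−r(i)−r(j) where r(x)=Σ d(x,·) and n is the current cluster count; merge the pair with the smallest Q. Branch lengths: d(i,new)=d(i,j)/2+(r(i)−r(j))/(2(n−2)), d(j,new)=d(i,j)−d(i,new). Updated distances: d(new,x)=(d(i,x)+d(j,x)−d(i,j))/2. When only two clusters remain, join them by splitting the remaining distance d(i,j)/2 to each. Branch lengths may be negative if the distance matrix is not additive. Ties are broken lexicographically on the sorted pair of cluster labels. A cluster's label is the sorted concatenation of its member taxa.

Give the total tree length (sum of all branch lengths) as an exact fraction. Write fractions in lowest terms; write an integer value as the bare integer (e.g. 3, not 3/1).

step 1: merge (A,R) at d=8, Q=-268; branch lengths A→3, R→5; new cluster AR
  updated: d(AR,B)=41/2, d(AR,J)=37/2, d(AR,Q)=67/2, d(AR,U)=29, d(AR,V)=9, d(AR,Y)=31/2
step 2: merge (B,J) at d=16, Q=-215; branch lengths B→37/5, J→43/5; new cluster BJ
  updated: d(AR,BJ)=23/2, d(BJ,Q)=41/2, d(BJ,U)=21, d(BJ,V)=29/2, d(BJ,Y)=24
step 3: merge (AR,BJ) at d=23/2, Q=-144; branch lengths AR→53/8, BJ→39/8; new cluster ABJR
  updated: d(ABJR,Q)=85/4, d(ABJR,U)=77/4, d(ABJR,V)=6, d(ABJR,Y)=14
step 4: merge (U,Y) at d=15, Q=-341/4; branch lengths U→79/8, Y→41/8; new cluster UY
  updated: d(ABJR,UY)=73/8, d(Q,UY)=16, d(UY,V)=5/2
step 5: merge (ABJR,V) at d=6, Q=-383/8; branch lengths ABJR→199/32, V→-7/32; new cluster ABJRV
  updated: d(ABJRV,Q)=121/8, d(ABJRV,UY)=45/16
step 6: merge (ABJRV,Q) at d=121/8, Q=-543/16; branch lengths ABJRV→31/32, Q→453/32; new cluster ABJQRV
  updated: d(ABJQRV,UY)=59/32
step 7: merge (ABJQRV,UY) at d=59/32; branch lengths ABJQRV→59/64, UY→59/64; new cluster ABJQRUVY
final tree: (((((A:3,R:5):53/8,(B:37/5,J:43/5):39/8):199/32,V:-7/32):31/32,Q:453/32):59/64,(U:79/8,Y:41/8):59/64)
total length: 2351/32

2351/32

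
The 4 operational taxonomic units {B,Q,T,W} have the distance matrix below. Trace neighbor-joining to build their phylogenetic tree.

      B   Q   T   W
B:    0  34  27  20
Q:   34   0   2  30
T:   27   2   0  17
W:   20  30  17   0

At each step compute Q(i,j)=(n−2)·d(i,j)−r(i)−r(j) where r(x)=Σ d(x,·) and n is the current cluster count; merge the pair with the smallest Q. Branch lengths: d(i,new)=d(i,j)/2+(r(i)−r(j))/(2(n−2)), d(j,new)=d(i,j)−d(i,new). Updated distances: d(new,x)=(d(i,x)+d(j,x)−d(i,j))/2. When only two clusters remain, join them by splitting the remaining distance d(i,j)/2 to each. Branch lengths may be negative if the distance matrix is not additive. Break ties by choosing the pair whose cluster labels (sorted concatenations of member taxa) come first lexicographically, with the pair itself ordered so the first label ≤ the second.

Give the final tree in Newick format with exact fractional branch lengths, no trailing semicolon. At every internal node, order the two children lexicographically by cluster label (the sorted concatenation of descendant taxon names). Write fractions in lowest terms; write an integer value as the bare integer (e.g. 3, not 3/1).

1. join B+W (d=20, Q=-108) ⇒ BW; edges |B|=27/2, |W|=13/2
  updated: d(BW,Q)=22, d(BW,T)=12
2. join BW+Q (d=22, Q=-36) ⇒ BQW; edges |BW|=16, |Q|=6
  updated: d(BQW,T)=-4
3. join BQW+T (d=-4) ⇒ BQTW; edges |BQW|=-2, |T|=-2
final tree: (((B:27/2,W:13/2):16,Q:6):-2,T:-2)
total length: 38

(((B:27/2,W:13/2):16,Q:6):-2,T:-2)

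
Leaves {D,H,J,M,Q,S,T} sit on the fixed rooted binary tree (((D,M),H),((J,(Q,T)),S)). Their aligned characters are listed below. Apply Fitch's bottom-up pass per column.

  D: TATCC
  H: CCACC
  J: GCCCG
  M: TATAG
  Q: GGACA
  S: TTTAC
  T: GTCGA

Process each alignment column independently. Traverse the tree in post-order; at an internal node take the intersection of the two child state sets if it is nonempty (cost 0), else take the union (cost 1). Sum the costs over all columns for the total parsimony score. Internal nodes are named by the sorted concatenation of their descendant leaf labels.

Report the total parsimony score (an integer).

DM@0: {T} ∩ {T} = {T} (intersection, +0)
DHM@0: {T} ∪ {C} = {C,T} (union, +1)
QT@0: {G} ∩ {G} = {G} (intersection, +0)
JQT@0: {G} ∩ {G} = {G} (intersection, +0)
JQST@0: {G} ∪ {T} = {G,T} (union, +1)
DHJMQST@0: {C,T} ∩ {G,T} = {T} (intersection, +0)
DM@1: {A} ∩ {A} = {A} (intersection, +0)
DHM@1: {A} ∪ {C} = {A,C} (union, +1)
QT@1: {G} ∪ {T} = {G,T} (union, +1)
JQT@1: {C} ∪ {G,T} = {C,G,T} (union, +1)
JQST@1: {C,G,T} ∩ {T} = {T} (intersection, +0)
DHJMQST@1: {A,C} ∪ {T} = {A,C,T} (union, +1)
DM@2: {T} ∩ {T} = {T} (intersection, +0)
DHM@2: {T} ∪ {A} = {A,T} (union, +1)
QT@2: {A} ∪ {C} = {A,C} (union, +1)
JQT@2: {C} ∩ {A,C} = {C} (intersection, +0)
JQST@2: {C} ∪ {T} = {C,T} (union, +1)
DHJMQST@2: {A,T} ∩ {C,T} = {T} (intersection, +0)
DM@3: {C} ∪ {A} = {A,C} (union, +1)
DHM@3: {A,C} ∩ {C} = {C} (intersection, +0)
QT@3: {C} ∪ {G} = {C,G} (union, +1)
JQT@3: {C} ∩ {C,G} = {C} (intersection, +0)
JQST@3: {C} ∪ {A} = {A,C} (union, +1)
DHJMQST@3: {C} ∩ {A,C} = {C} (intersection, +0)
DM@4: {C} ∪ {G} = {C,G} (union, +1)
DHM@4: {C,G} ∩ {C} = {C} (intersection, +0)
QT@4: {A} ∩ {A} = {A} (intersection, +0)
JQT@4: {G} ∪ {A} = {A,G} (union, +1)
JQST@4: {A,G} ∪ {C} = {A,C,G} (union, +1)
DHJMQST@4: {C} ∩ {A,C,G} = {C} (intersection, +0)
per-site changes: [2, 4, 3, 3, 3]; total = 15

15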